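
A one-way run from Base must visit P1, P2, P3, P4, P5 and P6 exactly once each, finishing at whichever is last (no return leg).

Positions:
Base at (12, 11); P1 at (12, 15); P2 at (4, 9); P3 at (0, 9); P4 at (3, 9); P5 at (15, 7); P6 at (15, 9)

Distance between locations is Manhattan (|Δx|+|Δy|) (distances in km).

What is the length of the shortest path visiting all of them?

Shortest open route: 32 km.

There are 6! = 720 possible orderings.
Base → P1 → P2 → P3 → P4 → P5 → P6: 4+14+4+3+14+2 = 41
Base → P1 → P2 → P3 → P4 → P6 → P5: 4+14+4+3+12+2 = 39
Base → P1 → P2 → P3 → P5 → P4 → P6: 4+14+4+17+14+12 = 65
Base → P1 → P2 → P3 → P5 → P6 → P4: 4+14+4+17+2+12 = 53
Base → P1 → P2 → P3 → P6 → P4 → P5: 4+14+4+15+12+14 = 63
Base → P1 → P2 → P3 → P6 → P5 → P4: 4+14+4+15+2+14 = 53
Base → P1 → P2 → P4 → P3 → P5 → P6: 4+14+1+3+17+2 = 41
Base → P1 → P2 → P4 → P3 → P6 → P5: 4+14+1+3+15+2 = 39
… (712 more)
Base → P1 → P5 → P6 → P2 → P4 → P3: 4+11+2+11+1+3 = 32  ← best
The minimum is 32.
One shortest path: Base → P1 → P5 → P6 → P2 → P4 → P3.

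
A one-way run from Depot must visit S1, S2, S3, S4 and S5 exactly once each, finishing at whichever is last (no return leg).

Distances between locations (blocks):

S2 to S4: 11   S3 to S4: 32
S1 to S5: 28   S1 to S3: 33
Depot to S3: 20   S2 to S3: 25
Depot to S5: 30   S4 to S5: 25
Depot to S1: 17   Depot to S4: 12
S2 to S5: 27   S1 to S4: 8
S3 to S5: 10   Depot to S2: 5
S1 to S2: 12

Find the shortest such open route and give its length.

Shortest open route: 60 blocks.

There are 5! = 120 possible orderings.
Depot → S1 → S2 → S3 → S4 → S5: 17+12+25+32+25 = 111
Depot → S1 → S2 → S3 → S5 → S4: 17+12+25+10+25 = 89
Depot → S1 → S2 → S4 → S3 → S5: 17+12+11+32+10 = 82
Depot → S1 → S2 → S4 → S5 → S3: 17+12+11+25+10 = 75
Depot → S1 → S2 → S5 → S3 → S4: 17+12+27+10+32 = 98
Depot → S1 → S2 → S5 → S4 → S3: 17+12+27+25+32 = 113
Depot → S1 → S3 → S2 → S4 → S5: 17+33+25+11+25 = 111
Depot → S1 → S3 → S2 → S5 → S4: 17+33+25+27+25 = 127
Depot → S1 → S3 → S4 → S2 → S5: 17+33+32+11+27 = 120
Depot → S1 → S3 → S4 → S5 → S2: 17+33+32+25+27 = 134
Depot → S1 → S3 → S5 → S2 → S4: 17+33+10+27+11 = 98
Depot → S1 → S3 → S5 → S4 → S2: 17+33+10+25+11 = 96
Depot → S1 → S4 → S2 → S3 → S5: 17+8+11+25+10 = 71
Depot → S1 → S4 → S2 → S5 → S3: 17+8+11+27+10 = 73
… (106 more)
Depot → S2 → S1 → S4 → S5 → S3: 5+12+8+25+10 = 60  ← best
The minimum is 60.
One shortest path: Depot → S2 → S1 → S4 → S5 → S3.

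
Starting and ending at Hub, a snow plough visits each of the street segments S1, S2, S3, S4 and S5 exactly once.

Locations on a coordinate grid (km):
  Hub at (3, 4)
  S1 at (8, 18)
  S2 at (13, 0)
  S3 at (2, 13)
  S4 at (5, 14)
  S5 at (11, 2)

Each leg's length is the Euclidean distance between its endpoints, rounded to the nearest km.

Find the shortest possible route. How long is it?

47 km — the shortest possible round trip.

There are 60 distinct closed tours to check (reversals are equivalent).
Hub-S1-S2-S3-S4-S5-Hub: 15+19+17+3+13+8 = 75
Hub-S1-S2-S3-S5-S4-Hub: 15+19+17+14+13+10 = 88
Hub-S1-S2-S4-S3-S5-Hub: 15+19+16+3+14+8 = 75
Hub-S1-S2-S4-S5-S3-Hub: 15+19+16+13+14+9 = 86
Hub-S1-S2-S5-S3-S4-Hub: 15+19+3+14+3+10 = 64
Hub-S1-S2-S5-S4-S3-Hub: 15+19+3+13+3+9 = 62
Hub-S1-S3-S2-S4-S5-Hub: 15+8+17+16+13+8 = 77
Hub-S1-S3-S2-S5-S4-Hub: 15+8+17+3+13+10 = 66
Hub-S1-S3-S4-S2-S5-Hub: 15+8+3+16+3+8 = 53
Hub-S1-S3-S4-S5-S2-Hub: 15+8+3+13+3+11 = 53
Hub-S1-S3-S5-S2-S4-Hub: 15+8+14+3+16+10 = 66
Hub-S1-S3-S5-S4-S2-Hub: 15+8+14+13+16+11 = 77
Hub-S1-S4-S2-S3-S5-Hub: 15+5+16+17+14+8 = 75
Hub-S1-S4-S2-S5-S3-Hub: 15+5+16+3+14+9 = 62
… (46 more)
Hub-S2-S5-S1-S4-S3-Hub: 11+3+16+5+3+9 = 47  ← best
The minimum is 47.
One optimal route: Hub → S2 → S5 → S1 → S4 → S3 → Hub (or its reverse).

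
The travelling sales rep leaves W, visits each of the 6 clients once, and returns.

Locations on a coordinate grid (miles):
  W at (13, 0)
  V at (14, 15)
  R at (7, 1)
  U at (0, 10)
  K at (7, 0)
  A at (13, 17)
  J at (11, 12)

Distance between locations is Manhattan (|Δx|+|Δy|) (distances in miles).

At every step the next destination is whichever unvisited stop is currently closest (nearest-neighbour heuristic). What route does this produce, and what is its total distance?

Total distance 74 miles via the nearest-neighbour route W → K → R → J → V → A → U → W.

From W: distances to unvisited — K=6, R=7, J=14, V=16, A=17, U=23. Nearest is K (6).
From K: distances to unvisited — R=1, J=16, U=17, V=22, A=23. Nearest is R (1).
From R: distances to unvisited — J=15, U=16, V=21, A=22. Nearest is J (15).
From J: distances to unvisited — V=6, A=7, U=13. Nearest is V (6).
From V: distances to unvisited — A=3, U=19. Nearest is A (3).
From A: distances to unvisited — U=20. Nearest is U (20).
Return U→W: 23.
Total = 6 + 1 + 15 + 6 + 3 + 20 + 23 = 74.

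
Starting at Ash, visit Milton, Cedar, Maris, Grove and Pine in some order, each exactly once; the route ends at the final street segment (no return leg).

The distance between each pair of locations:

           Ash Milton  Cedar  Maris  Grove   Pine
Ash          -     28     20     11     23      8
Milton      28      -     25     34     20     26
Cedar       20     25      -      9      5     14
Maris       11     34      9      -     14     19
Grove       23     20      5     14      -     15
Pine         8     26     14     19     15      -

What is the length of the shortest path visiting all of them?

There are 5! = 120 possible orderings.
Ash - Milton - Cedar - Maris - Grove - Pine: 28+25+9+14+15 = 91
Ash - Milton - Cedar - Maris - Pine - Grove: 28+25+9+19+15 = 96
Ash - Milton - Cedar - Grove - Maris - Pine: 28+25+5+14+19 = 91
Ash - Milton - Cedar - Grove - Pine - Maris: 28+25+5+15+19 = 92
Ash - Milton - Cedar - Pine - Maris - Grove: 28+25+14+19+14 = 100
Ash - Milton - Cedar - Pine - Grove - Maris: 28+25+14+15+14 = 96
Ash - Milton - Maris - Cedar - Grove - Pine: 28+34+9+5+15 = 91
Ash - Milton - Maris - Cedar - Pine - Grove: 28+34+9+14+15 = 100
Ash - Milton - Maris - Grove - Cedar - Pine: 28+34+14+5+14 = 95
Ash - Milton - Maris - Grove - Pine - Cedar: 28+34+14+15+14 = 105
Ash - Milton - Maris - Pine - Cedar - Grove: 28+34+19+14+5 = 100
Ash - Milton - Maris - Pine - Grove - Cedar: 28+34+19+15+5 = 101
Ash - Milton - Grove - Cedar - Maris - Pine: 28+20+5+9+19 = 81
Ash - Milton - Grove - Cedar - Pine - Maris: 28+20+5+14+19 = 86
… (106 more)
Ash - Pine - Maris - Cedar - Grove - Milton: 8+19+9+5+20 = 61  ← best
The minimum is 61.
One shortest path: Ash → Pine → Maris → Cedar → Grove → Milton.

Minimum one-way distance = 61.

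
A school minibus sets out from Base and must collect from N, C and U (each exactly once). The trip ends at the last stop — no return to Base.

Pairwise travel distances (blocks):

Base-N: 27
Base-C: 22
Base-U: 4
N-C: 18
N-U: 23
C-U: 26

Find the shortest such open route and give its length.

Shortest open route: 45 blocks.

There are 3! = 6 possible orderings.
Base → N → C → U: 27+18+26 = 71
Base → N → U → C: 27+23+26 = 76
Base → C → N → U: 22+18+23 = 63
Base → C → U → N: 22+26+23 = 71
Base → U → N → C: 4+23+18 = 45
Base → U → C → N: 4+26+18 = 48
The minimum is 45.
One shortest path: Base → U → N → C.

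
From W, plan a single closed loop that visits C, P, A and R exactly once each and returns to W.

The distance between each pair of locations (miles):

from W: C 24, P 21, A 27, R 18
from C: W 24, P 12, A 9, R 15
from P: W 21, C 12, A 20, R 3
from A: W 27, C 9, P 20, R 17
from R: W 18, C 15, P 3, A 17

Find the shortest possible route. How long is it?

W → C → P → A → R → W: 24+12+20+17+18 = 91
W → C → P → R → A → W: 24+12+3+17+27 = 83
W → C → A → P → R → W: 24+9+20+3+18 = 74
W → C → A → R → P → W: 24+9+17+3+21 = 74
W → C → R → P → A → W: 24+15+3+20+27 = 89
W → C → R → A → P → W: 24+15+17+20+21 = 97
W → P → C → A → R → W: 21+12+9+17+18 = 77
W → P → C → R → A → W: 21+12+15+17+27 = 92
W → P → A → C → R → W: 21+20+9+15+18 = 83
W → P → R → C → A → W: 21+3+15+9+27 = 75
W → A → C → P → R → W: 27+9+12+3+18 = 69
W → A → P → C → R → W: 27+20+12+15+18 = 92
The minimum is 69.
One optimal route: W → A → C → P → R → W (or its reverse).

69 miles — the shortest possible round trip.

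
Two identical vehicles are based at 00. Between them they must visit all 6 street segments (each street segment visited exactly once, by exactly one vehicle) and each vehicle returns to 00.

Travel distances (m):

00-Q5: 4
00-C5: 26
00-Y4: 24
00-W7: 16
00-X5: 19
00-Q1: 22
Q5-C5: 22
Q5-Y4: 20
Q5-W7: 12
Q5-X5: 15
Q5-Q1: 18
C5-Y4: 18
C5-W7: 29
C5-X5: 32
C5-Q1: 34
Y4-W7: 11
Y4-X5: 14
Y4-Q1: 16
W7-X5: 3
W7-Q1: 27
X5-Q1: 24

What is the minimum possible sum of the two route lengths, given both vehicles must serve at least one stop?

There are 2^5 − 1 = 31 ways to divide the 6 stops into two non-empty groups. For each, the best each vehicle can do is its own shortest tour through its group:
  {Q5} + {C5, Y4, W7, X5, Q1}: 8 + 103 = 111
  {C5} + {Q5, Y4, W7, X5, Q1}: 52 + 71 = 123
  {Q5, C5} + {Y4, W7, X5, Q1}: 52 + 71 = 123
  {Y4} + {Q5, C5, W7, X5, Q1}: 48 + 103 = 151
  {Q5, Y4} + {C5, W7, X5, Q1}: 48 + 103 = 151
  {C5, Y4} + {Q5, W7, X5, Q1}: 68 + 65 = 133
  … (31 splits in total)
Best: vehicle 1 00 → Q5 → 00 = 8; vehicle 2 00 → C5 → Y4 → Q1 → X5 → W7 → 00 = 103; combined 111.

111 m — the smallest possible combined total.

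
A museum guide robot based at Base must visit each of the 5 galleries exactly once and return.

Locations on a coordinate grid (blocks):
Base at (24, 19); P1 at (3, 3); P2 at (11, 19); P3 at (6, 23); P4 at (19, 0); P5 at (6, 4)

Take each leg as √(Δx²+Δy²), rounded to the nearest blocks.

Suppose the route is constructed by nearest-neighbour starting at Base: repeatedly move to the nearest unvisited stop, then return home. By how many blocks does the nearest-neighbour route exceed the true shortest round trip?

The nearest-neighbour route is 1 blocks longer than optimal.

From Base: P2=13, P3=18, P4=20, P5=23, P1=26 → choose P2 (13).
From P2: P3=6, P5=16, P1=18, P4=21 → choose P3 (6).
From P3: P5=19, P1=20, P4=26 → choose P5 (19).
From P5: P1=3, P4=14 → choose P1 (3).
From P1: P4=16 → choose P4 (16).
NN route Base → P2 → P3 → P5 → P1 → P4 → Base costs 77.
Optimal: Base → P2 → P3 → P1 → P5 → P4 → Base costs 76 (by enumerating all 60 distinct tours).
Excess = 77 − 76 = 1.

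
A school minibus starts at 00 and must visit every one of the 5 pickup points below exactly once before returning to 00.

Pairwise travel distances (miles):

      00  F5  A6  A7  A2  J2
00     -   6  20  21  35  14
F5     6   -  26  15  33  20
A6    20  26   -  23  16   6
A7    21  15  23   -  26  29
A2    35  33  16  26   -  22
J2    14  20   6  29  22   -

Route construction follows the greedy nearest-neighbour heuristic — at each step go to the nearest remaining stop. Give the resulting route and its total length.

At 00 the remaining stops are F5 6, J2 14, A6 20, A7 21, A2 35; go to F5.
At F5 the remaining stops are A7 15, J2 20, A6 26, A2 33; go to A7.
At A7 the remaining stops are A6 23, A2 26, J2 29; go to A6.
At A6 the remaining stops are J2 6, A2 16; go to J2.
At J2 the remaining stops are A2 22; go to A2.
Return A2→00: 35.
Total = 6 + 15 + 23 + 6 + 22 + 35 = 107.

Nearest-neighbour total = 107 miles; route 00 → F5 → A7 → A6 → J2 → A2 → 00.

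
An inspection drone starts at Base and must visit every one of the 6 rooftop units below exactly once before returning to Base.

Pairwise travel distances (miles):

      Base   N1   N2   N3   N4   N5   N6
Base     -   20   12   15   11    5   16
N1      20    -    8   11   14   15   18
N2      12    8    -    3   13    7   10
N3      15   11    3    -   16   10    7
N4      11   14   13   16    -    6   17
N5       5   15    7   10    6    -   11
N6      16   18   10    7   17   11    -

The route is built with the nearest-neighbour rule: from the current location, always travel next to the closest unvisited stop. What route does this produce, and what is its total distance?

At Base the remaining stops are N5 5, N4 11, N2 12, N3 15, N6 16, N1 20; go to N5.
At N5 the remaining stops are N4 6, N2 7, N3 10, N6 11, N1 15; go to N4.
At N4 the remaining stops are N2 13, N1 14, N3 16, N6 17; go to N2.
At N2 the remaining stops are N3 3, N1 8, N6 10; go to N3.
At N3 the remaining stops are N6 7, N1 11; go to N6.
At N6 the remaining stops are N1 18; go to N1.
Return N1→Base: 20.
Total = 5 + 6 + 13 + 3 + 7 + 18 + 20 = 72.

Nearest-neighbour total = 72 miles; route Base → N5 → N4 → N2 → N3 → N6 → N1 → Base.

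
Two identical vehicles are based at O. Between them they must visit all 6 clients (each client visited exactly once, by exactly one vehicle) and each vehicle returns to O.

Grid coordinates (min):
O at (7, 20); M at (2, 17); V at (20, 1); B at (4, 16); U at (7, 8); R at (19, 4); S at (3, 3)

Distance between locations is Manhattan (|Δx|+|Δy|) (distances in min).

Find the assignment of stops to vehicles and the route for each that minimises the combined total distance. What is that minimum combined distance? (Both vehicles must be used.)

Minimum combined distance: 88 min.

Check every non-empty split of the stops between the two vehicles; for each half take its own optimal tour:
  {M} + {V, B, U, R, S}: 16 + 72 = 88
  {V} + {M, B, U, R, S}: 64 + 70 = 134
  {M, V} + {B, U, R, S}: 74 + 66 = 140
  {B} + {M, V, U, R, S}: 14 + 74 = 88
  {M, B} + {V, U, R, S}: 18 + 72 = 90
  {V, B} + {M, U, R, S}: 70 + 68 = 138
  … (31 splits in total)
Best: vehicle 1 O → M → O = 16; vehicle 2 O → B → S → V → R → U → O = 72; combined 88.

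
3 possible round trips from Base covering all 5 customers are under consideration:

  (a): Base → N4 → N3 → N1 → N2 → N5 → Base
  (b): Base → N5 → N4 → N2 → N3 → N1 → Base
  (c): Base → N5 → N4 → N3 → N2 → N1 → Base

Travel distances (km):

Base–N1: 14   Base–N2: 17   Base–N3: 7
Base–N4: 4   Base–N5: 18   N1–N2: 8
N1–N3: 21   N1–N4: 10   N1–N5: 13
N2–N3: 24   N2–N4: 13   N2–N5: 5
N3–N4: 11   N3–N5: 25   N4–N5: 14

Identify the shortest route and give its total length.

(a): 4 + 11 + 21 + 8 + 5 + 18 = 67
(b): 18 + 14 + 13 + 24 + 21 + 14 = 104
(c): 18 + 14 + 11 + 24 + 8 + 14 = 89

Shortest is (a), total 67 km.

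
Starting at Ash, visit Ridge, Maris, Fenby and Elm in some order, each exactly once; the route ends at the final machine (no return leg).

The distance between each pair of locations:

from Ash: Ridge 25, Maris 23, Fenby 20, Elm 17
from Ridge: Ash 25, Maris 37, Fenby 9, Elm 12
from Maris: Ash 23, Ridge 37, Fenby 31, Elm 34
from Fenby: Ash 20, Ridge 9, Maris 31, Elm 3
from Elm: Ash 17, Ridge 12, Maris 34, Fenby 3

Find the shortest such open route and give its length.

66 — the minimum one-way total.

There are 4! = 24 possible orderings.
Ash - Ridge - Maris - Fenby - Elm: 25+37+31+3 = 96
Ash - Ridge - Maris - Elm - Fenby: 25+37+34+3 = 99
Ash - Ridge - Fenby - Maris - Elm: 25+9+31+34 = 99
Ash - Ridge - Fenby - Elm - Maris: 25+9+3+34 = 71
Ash - Ridge - Elm - Maris - Fenby: 25+12+34+31 = 102
Ash - Ridge - Elm - Fenby - Maris: 25+12+3+31 = 71
Ash - Maris - Ridge - Fenby - Elm: 23+37+9+3 = 72
Ash - Maris - Ridge - Elm - Fenby: 23+37+12+3 = 75
Ash - Maris - Fenby - Ridge - Elm: 23+31+9+12 = 75
Ash - Maris - Fenby - Elm - Ridge: 23+31+3+12 = 69
Ash - Maris - Elm - Ridge - Fenby: 23+34+12+9 = 78
Ash - Maris - Elm - Fenby - Ridge: 23+34+3+9 = 69
Ash - Fenby - Ridge - Maris - Elm: 20+9+37+34 = 100
Ash - Fenby - Ridge - Elm - Maris: 20+9+12+34 = 75
… (10 more)
Ash - Elm - Fenby - Ridge - Maris: 17+3+9+37 = 66  ← best
The minimum is 66.
One shortest path: Ash → Elm → Fenby → Ridge → Maris.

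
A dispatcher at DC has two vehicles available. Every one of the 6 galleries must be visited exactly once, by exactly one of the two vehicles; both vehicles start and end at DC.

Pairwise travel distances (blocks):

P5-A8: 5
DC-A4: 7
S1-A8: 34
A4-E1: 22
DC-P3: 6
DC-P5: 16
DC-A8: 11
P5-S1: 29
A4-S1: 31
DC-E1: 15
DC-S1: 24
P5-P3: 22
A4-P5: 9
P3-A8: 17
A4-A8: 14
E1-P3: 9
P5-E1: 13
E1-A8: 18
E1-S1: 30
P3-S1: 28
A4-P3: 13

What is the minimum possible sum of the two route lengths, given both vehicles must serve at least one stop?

There are 2^5 − 1 = 31 ways to divide the 6 stops into two non-empty groups. For each, the best each vehicle can do is its own shortest tour through its group:
  {A4} + {P5, E1, P3, S1, A8}: 14 + 90 = 104
  {P5} + {A4, E1, P3, S1, A8}: 32 + 100 = 132
  {A4, P5} + {E1, P3, S1, A8}: 32 + 90 = 122
  {E1} + {A4, P5, P3, S1, A8}: 30 + 89 = 119
  {A4, E1} + {P5, P3, S1, A8}: 44 + 79 = 123
  {P5, E1} + {A4, P3, S1, A8}: 44 + 89 = 133
  … (31 splits in total)
  {E1, P3, S1} + {A4, P5, A8}: 69 + 32 = 101  ← best
Best: vehicle 1 DC → P3 → E1 → S1 → DC = 69; vehicle 2 DC → A4 → P5 → A8 → DC = 32; combined 101.

101 blocks — the smallest possible combined total.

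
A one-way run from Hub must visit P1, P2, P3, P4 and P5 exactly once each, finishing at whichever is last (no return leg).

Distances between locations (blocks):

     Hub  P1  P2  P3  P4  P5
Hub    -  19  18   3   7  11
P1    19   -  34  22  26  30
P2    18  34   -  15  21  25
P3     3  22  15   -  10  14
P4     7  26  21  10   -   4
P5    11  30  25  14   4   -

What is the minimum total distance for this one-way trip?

Shortest open route: 73 blocks.

There are 5! = 120 possible orderings.
Hub → P1 → P2 → P3 → P4 → P5: 19+34+15+10+4 = 82
Hub → P1 → P2 → P3 → P5 → P4: 19+34+15+14+4 = 86
Hub → P1 → P2 → P4 → P3 → P5: 19+34+21+10+14 = 98
Hub → P1 → P2 → P4 → P5 → P3: 19+34+21+4+14 = 92
Hub → P1 → P2 → P5 → P3 → P4: 19+34+25+14+10 = 102
Hub → P1 → P2 → P5 → P4 → P3: 19+34+25+4+10 = 92
Hub → P1 → P3 → P2 → P4 → P5: 19+22+15+21+4 = 81
Hub → P1 → P3 → P2 → P5 → P4: 19+22+15+25+4 = 85
Hub → P1 → P3 → P4 → P2 → P5: 19+22+10+21+25 = 97
Hub → P1 → P3 → P4 → P5 → P2: 19+22+10+4+25 = 80
Hub → P1 → P3 → P5 → P2 → P4: 19+22+14+25+21 = 101
Hub → P1 → P3 → P5 → P4 → P2: 19+22+14+4+21 = 80
Hub → P1 → P4 → P2 → P3 → P5: 19+26+21+15+14 = 95
Hub → P1 → P4 → P2 → P5 → P3: 19+26+21+25+14 = 105
… (106 more)
Hub → P3 → P2 → P4 → P5 → P1: 3+15+21+4+30 = 73  ← best
The minimum is 73.
One shortest path: Hub → P3 → P2 → P4 → P5 → P1.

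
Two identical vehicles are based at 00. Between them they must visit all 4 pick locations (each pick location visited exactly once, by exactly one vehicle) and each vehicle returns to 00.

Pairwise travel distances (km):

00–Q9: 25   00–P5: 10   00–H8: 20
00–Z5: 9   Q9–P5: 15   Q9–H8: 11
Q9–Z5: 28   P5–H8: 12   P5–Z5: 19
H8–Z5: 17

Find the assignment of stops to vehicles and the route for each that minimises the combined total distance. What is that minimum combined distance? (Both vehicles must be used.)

Try each way of splitting the stops between the two vehicles (each non-empty) and, for each split, find the best tour for each vehicle:
  {Q9} + {P5, H8, Z5}: 50 + 48 = 98
  {P5} + {Q9, H8, Z5}: 20 + 62 = 82
  {Q9, P5} + {H8, Z5}: 50 + 46 = 96
  {H8} + {Q9, P5, Z5}: 40 + 62 = 102
  {Q9, H8} + {P5, Z5}: 56 + 38 = 94
  {P5, H8} + {Q9, Z5}: 42 + 62 = 104
  … (7 splits in total)
  {Q9, P5, H8} + {Z5}: 56 + 18 = 74  ← best
Best: vehicle 1 00 → P5 → Q9 → H8 → 00 = 56; vehicle 2 00 → Z5 → 00 = 18; combined 74.

74 km — the smallest possible combined total.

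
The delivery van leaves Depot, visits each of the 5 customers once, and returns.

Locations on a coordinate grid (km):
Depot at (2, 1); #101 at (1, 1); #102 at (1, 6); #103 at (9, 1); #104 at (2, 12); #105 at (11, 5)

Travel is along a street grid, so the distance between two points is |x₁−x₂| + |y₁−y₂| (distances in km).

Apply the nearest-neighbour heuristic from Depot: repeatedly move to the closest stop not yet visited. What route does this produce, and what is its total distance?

Depot → [#101:1 / #102:6 / #103:7 / #104:11 / #105:13] → #101 (1)
#101 → [#102:5 / #103:8 / #104:12 / #105:14] → #102 (5)
#102 → [#104:7 / #105:11 / #103:13] → #104 (7)
#104 → [#105:16 / #103:18] → #105 (16)
#105 → [#103:6] → #103 (6)
Return #103→Depot: 7.
Total = 1 + 5 + 7 + 16 + 6 + 7 = 42.

42 km along Depot → #101 → #102 → #104 → #105 → #103 → Depot.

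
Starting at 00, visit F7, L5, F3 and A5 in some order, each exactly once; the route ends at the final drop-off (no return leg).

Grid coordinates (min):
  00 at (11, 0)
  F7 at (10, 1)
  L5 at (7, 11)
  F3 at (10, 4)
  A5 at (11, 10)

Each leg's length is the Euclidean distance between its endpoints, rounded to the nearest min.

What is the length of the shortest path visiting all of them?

14 min — the minimum one-way total.

There are 4! = 24 possible orderings.
00→F7→L5→F3→A5: 1+10+8+6 = 25
00→F7→L5→A5→F3: 1+10+4+6 = 21
00→F7→F3→L5→A5: 1+3+8+4 = 16
00→F7→F3→A5→L5: 1+3+6+4 = 14
00→F7→A5→L5→F3: 1+9+4+8 = 22
00→F7→A5→F3→L5: 1+9+6+8 = 24
00→L5→F7→F3→A5: 12+10+3+6 = 31
00→L5→F7→A5→F3: 12+10+9+6 = 37
00→L5→F3→F7→A5: 12+8+3+9 = 32
00→L5→F3→A5→F7: 12+8+6+9 = 35
00→L5→A5→F7→F3: 12+4+9+3 = 28
00→L5→A5→F3→F7: 12+4+6+3 = 25
00→F3→F7→L5→A5: 4+3+10+4 = 21
00→F3→F7→A5→L5: 4+3+9+4 = 20
… (10 more)
The minimum is 14.
One shortest path: 00 → F7 → F3 → A5 → L5.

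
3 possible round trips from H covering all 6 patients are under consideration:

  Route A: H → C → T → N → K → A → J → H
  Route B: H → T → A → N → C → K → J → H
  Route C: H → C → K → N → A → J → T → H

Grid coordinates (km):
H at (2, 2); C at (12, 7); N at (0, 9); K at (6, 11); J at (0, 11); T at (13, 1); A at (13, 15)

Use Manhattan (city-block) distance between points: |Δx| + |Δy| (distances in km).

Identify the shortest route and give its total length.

86 km — Route B is the shortest.

Route A: 15 + 7 + 21 + 8 + 11 + 17 + 11 = 90
Route B: 12 + 14 + 19 + 14 + 10 + 6 + 11 = 86
Route C: 15 + 10 + 8 + 19 + 17 + 23 + 12 = 104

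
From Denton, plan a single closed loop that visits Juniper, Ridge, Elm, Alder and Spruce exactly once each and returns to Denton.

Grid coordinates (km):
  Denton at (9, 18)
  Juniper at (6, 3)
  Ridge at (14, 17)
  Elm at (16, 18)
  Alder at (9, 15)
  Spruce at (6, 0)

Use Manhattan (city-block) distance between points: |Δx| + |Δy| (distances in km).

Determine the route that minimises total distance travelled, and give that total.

56 km — the shortest possible round trip.

There are 60 distinct closed tours to check (reversals are equivalent).
Denton→Juniper→Ridge→Elm→Alder→Spruce→Denton: 18+22+3+10+18+21 = 92
Denton→Juniper→Ridge→Elm→Spruce→Alder→Denton: 18+22+3+28+18+3 = 92
Denton→Juniper→Ridge→Alder→Elm→Spruce→Denton: 18+22+7+10+28+21 = 106
Denton→Juniper→Ridge→Alder→Spruce→Elm→Denton: 18+22+7+18+28+7 = 100
Denton→Juniper→Ridge→Spruce→Elm→Alder→Denton: 18+22+25+28+10+3 = 106
Denton→Juniper→Ridge→Spruce→Alder→Elm→Denton: 18+22+25+18+10+7 = 100
Denton→Juniper→Elm→Ridge→Alder→Spruce→Denton: 18+25+3+7+18+21 = 92
Denton→Juniper→Elm→Ridge→Spruce→Alder→Denton: 18+25+3+25+18+3 = 92
Denton→Juniper→Elm→Alder→Ridge→Spruce→Denton: 18+25+10+7+25+21 = 106
Denton→Juniper→Elm→Alder→Spruce→Ridge→Denton: 18+25+10+18+25+6 = 102
Denton→Juniper→Elm→Spruce→Ridge→Alder→Denton: 18+25+28+25+7+3 = 106
Denton→Juniper→Elm→Spruce→Alder→Ridge→Denton: 18+25+28+18+7+6 = 102
Denton→Juniper→Alder→Ridge→Elm→Spruce→Denton: 18+15+7+3+28+21 = 92
Denton→Juniper→Alder→Ridge→Spruce→Elm→Denton: 18+15+7+25+28+7 = 100
… (46 more)
Denton→Juniper→Spruce→Alder→Ridge→Elm→Denton: 18+3+18+7+3+7 = 56  ← best
The minimum is 56.
One optimal route: Denton → Juniper → Spruce → Alder → Ridge → Elm → Denton (or its reverse).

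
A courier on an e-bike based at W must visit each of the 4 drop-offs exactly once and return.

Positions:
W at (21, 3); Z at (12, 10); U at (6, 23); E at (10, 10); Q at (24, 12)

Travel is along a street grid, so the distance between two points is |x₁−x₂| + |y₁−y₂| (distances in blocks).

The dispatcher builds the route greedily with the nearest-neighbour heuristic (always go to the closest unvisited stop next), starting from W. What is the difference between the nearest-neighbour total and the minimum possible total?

The nearest-neighbour route is 4 blocks longer than optimal.

From W: Q=12, Z=16, E=18, U=35 → choose Q (12).
From Q: Z=14, E=16, U=29 → choose Z (14).
From Z: E=2, U=19 → choose E (2).
From E: U=17 → choose U (17).
NN route W → Q → Z → E → U → W costs 80.
Optimal: W → Z → E → U → Q → W costs 76 (by enumerating all 12 distinct tours).
Excess = 80 − 76 = 4.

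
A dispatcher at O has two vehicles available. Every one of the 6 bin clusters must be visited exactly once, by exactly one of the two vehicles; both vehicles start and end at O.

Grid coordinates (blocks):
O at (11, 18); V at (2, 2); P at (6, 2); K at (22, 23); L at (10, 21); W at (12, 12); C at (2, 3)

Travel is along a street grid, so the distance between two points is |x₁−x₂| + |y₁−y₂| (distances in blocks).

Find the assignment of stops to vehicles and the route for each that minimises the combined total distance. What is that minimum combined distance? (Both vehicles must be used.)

86 blocks — the smallest possible combined total.

Try each way of splitting the stops between the two vehicles (each non-empty) and, for each split, find the best tour for each vehicle:
  {V} + {P, K, L, W, C}: 50 + 84 = 134
  {P} + {V, K, L, W, C}: 42 + 84 = 126
  {V, P} + {K, L, W, C}: 50 + 82 = 132
  {K} + {V, P, L, W, C}: 32 + 58 = 90
  {V, K} + {P, L, W, C}: 82 + 58 = 140
  {P, K} + {V, L, W, C}: 74 + 58 = 132
  … (31 splits in total)
  {K, L} + {V, P, W, C}: 34 + 52 = 86  ← best
Best: vehicle 1 O → K → L → O = 34; vehicle 2 O → P → V → C → W → O = 52; combined 86.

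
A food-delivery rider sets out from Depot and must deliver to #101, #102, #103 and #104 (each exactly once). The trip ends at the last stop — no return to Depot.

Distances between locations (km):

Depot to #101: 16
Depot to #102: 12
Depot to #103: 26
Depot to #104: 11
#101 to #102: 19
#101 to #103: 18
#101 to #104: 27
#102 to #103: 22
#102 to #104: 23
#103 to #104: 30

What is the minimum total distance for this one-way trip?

There are 4! = 24 possible orderings.
Depot→#101→#102→#103→#104: 16+19+22+30 = 87
Depot→#101→#102→#104→#103: 16+19+23+30 = 88
Depot→#101→#103→#102→#104: 16+18+22+23 = 79
Depot→#101→#103→#104→#102: 16+18+30+23 = 87
Depot→#101→#104→#102→#103: 16+27+23+22 = 88
Depot→#101→#104→#103→#102: 16+27+30+22 = 95
Depot→#102→#101→#103→#104: 12+19+18+30 = 79
Depot→#102→#101→#104→#103: 12+19+27+30 = 88
Depot→#102→#103→#101→#104: 12+22+18+27 = 79
Depot→#102→#103→#104→#101: 12+22+30+27 = 91
Depot→#102→#104→#101→#103: 12+23+27+18 = 80
Depot→#102→#104→#103→#101: 12+23+30+18 = 83
Depot→#103→#101→#102→#104: 26+18+19+23 = 86
Depot→#103→#101→#104→#102: 26+18+27+23 = 94
… (10 more)
Depot→#104→#102→#101→#103: 11+23+19+18 = 71  ← best
The minimum is 71.
One shortest path: Depot → #104 → #102 → #101 → #103.

71 km — the minimum one-way total.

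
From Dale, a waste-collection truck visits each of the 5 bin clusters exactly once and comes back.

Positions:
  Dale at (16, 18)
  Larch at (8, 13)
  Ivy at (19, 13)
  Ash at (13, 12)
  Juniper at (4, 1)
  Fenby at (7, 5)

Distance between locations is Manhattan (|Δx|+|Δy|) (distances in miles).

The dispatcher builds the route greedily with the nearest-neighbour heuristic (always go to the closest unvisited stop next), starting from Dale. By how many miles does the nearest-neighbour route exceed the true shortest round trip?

Dale: Ivy=8, Ash=9, Larch=13, Fenby=22, Juniper=29 ⇒ Ivy
Ivy: Ash=7, Larch=11, Fenby=20, Juniper=27 ⇒ Ash
Ash: Larch=6, Fenby=13, Juniper=20 ⇒ Larch
Larch: Fenby=9, Juniper=16 ⇒ Fenby
Fenby: Juniper=7 ⇒ Juniper
NN route Dale → Ivy → Ash → Larch → Fenby → Juniper → Dale costs 66.
Optimal: Dale → Larch → Juniper → Fenby → Ash → Ivy → Dale costs 64 (by enumerating all 60 distinct tours).
Excess = 66 − 64 = 2.

The nearest-neighbour route is 2 miles longer than optimal.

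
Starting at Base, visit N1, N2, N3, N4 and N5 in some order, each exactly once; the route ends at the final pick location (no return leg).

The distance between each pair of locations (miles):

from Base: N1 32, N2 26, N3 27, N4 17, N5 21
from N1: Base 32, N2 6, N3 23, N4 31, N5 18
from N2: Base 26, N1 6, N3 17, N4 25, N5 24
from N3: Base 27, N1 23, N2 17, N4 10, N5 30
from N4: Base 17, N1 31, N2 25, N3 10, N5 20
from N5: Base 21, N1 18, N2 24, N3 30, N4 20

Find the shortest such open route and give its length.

68 miles — the minimum one-way total.

There are 5! = 120 possible orderings.
Base → N1 → N2 → N3 → N4 → N5: 32+6+17+10+20 = 85
Base → N1 → N2 → N3 → N5 → N4: 32+6+17+30+20 = 105
Base → N1 → N2 → N4 → N3 → N5: 32+6+25+10+30 = 103
Base → N1 → N2 → N4 → N5 → N3: 32+6+25+20+30 = 113
Base → N1 → N2 → N5 → N3 → N4: 32+6+24+30+10 = 102
Base → N1 → N2 → N5 → N4 → N3: 32+6+24+20+10 = 92
Base → N1 → N3 → N2 → N4 → N5: 32+23+17+25+20 = 117
Base → N1 → N3 → N2 → N5 → N4: 32+23+17+24+20 = 116
Base → N1 → N3 → N4 → N2 → N5: 32+23+10+25+24 = 114
Base → N1 → N3 → N4 → N5 → N2: 32+23+10+20+24 = 109
Base → N1 → N3 → N5 → N2 → N4: 32+23+30+24+25 = 134
Base → N1 → N3 → N5 → N4 → N2: 32+23+30+20+25 = 130
Base → N1 → N4 → N2 → N3 → N5: 32+31+25+17+30 = 135
Base → N1 → N4 → N2 → N5 → N3: 32+31+25+24+30 = 142
… (106 more)
Base → N4 → N3 → N2 → N1 → N5: 17+10+17+6+18 = 68  ← best
The minimum is 68.
One shortest path: Base → N4 → N3 → N2 → N1 → N5.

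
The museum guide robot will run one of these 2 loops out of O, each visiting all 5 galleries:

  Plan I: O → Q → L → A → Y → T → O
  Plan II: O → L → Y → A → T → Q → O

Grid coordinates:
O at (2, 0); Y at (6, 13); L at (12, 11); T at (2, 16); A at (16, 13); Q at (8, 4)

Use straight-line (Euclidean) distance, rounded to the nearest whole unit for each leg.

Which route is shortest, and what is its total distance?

50 — Plan I is the shortest.

Plan I: 7 + 8 + 4 + 10 + 5 + 16 = 50
Plan II: 15 + 6 + 10 + 14 + 13 + 7 = 65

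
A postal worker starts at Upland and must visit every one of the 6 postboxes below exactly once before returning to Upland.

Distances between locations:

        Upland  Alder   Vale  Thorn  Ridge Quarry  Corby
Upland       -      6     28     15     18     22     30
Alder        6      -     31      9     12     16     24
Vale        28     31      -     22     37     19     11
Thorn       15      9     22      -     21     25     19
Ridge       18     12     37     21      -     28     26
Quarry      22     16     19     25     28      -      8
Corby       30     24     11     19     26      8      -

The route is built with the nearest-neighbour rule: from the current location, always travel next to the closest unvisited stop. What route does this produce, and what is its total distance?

Total distance 116 via the nearest-neighbour route Upland → Alder → Thorn → Corby → Quarry → Vale → Ridge → Upland.

At Upland the remaining stops are Alder 6, Thorn 15, Ridge 18, Quarry 22, Vale 28, Corby 30; go to Alder.
At Alder the remaining stops are Thorn 9, Ridge 12, Quarry 16, Corby 24, Vale 31; go to Thorn.
At Thorn the remaining stops are Corby 19, Ridge 21, Vale 22, Quarry 25; go to Corby.
At Corby the remaining stops are Quarry 8, Vale 11, Ridge 26; go to Quarry.
At Quarry the remaining stops are Vale 19, Ridge 28; go to Vale.
At Vale the remaining stops are Ridge 37; go to Ridge.
Return Ridge→Upland: 18.
Total = 6 + 9 + 19 + 8 + 19 + 37 + 18 = 116.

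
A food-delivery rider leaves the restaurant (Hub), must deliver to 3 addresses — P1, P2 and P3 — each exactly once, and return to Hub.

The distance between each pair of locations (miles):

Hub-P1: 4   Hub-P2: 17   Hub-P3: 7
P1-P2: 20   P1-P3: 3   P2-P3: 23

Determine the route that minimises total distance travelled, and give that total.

47 miles — the shortest possible round trip.

There are 3 distinct closed tours to check (reversals are equivalent).
Hub-P1-P2-P3-Hub: 4+20+23+7 = 54
Hub-P1-P3-P2-Hub: 4+3+23+17 = 47
Hub-P2-P1-P3-Hub: 17+20+3+7 = 47
The minimum is 47.
One optimal route: Hub → P1 → P3 → P2 → Hub (or its reverse).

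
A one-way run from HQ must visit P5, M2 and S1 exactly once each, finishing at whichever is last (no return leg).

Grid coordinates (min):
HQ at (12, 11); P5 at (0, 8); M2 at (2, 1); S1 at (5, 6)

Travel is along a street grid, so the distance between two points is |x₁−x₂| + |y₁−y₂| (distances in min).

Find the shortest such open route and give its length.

28 min — the minimum one-way total.

There are 3! = 6 possible orderings.
HQ → P5 → M2 → S1: 15+9+8 = 32
HQ → P5 → S1 → M2: 15+7+8 = 30
HQ → M2 → P5 → S1: 20+9+7 = 36
HQ → M2 → S1 → P5: 20+8+7 = 35
HQ → S1 → P5 → M2: 12+7+9 = 28
HQ → S1 → M2 → P5: 12+8+9 = 29
The minimum is 28.
One shortest path: HQ → S1 → P5 → M2.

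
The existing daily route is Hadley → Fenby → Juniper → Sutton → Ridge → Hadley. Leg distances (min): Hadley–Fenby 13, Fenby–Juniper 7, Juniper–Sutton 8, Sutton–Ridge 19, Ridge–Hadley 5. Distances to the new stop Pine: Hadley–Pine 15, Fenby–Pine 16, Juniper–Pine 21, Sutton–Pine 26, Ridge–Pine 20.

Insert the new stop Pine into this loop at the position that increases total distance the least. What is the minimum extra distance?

Insertion cost between consecutive stops i–j is d(i,Pine) + d(Pine,j) − d(i,j):
  between Hadley and Fenby: 15 + 16 − 13 = 18
  between Fenby and Juniper: 16 + 21 − 7 = 30
  between Juniper and Sutton: 21 + 26 − 8 = 39
  between Sutton and Ridge: 26 + 20 − 19 = 27
  between Ridge and Hadley: 20 + 15 − 5 = 30
Cheapest insertion is between Hadley and Fenby, adding 18.
New total = 52 + 18 = 70.

+18 min — insert Pine between Hadley and Fenby.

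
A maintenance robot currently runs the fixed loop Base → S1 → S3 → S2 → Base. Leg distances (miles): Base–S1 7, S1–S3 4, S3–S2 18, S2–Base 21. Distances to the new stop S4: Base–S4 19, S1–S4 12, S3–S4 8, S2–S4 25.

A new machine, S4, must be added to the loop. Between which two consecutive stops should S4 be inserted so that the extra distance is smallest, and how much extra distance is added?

Insertion cost between consecutive stops i–j is d(i,S4) + d(S4,j) − d(i,j):
  between Base and S1: 19 + 12 − 7 = 24
  between S1 and S3: 12 + 8 − 4 = 16
  between S3 and S2: 8 + 25 − 18 = 15
  between S2 and Base: 25 + 19 − 21 = 23
Cheapest insertion is between S3 and S2, adding 15.
New total = 50 + 15 = 65.

+15 miles — insert S4 between S3 and S2.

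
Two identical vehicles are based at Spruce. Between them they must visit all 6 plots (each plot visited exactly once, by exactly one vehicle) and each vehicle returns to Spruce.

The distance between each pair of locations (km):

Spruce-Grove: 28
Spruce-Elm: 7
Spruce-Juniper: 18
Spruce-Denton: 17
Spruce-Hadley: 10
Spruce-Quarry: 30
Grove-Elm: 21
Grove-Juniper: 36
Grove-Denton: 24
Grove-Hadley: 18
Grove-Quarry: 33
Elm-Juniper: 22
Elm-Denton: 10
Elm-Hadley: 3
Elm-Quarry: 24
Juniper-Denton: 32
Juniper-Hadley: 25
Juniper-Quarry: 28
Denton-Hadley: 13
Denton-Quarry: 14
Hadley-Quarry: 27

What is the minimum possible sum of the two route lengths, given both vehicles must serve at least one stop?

126 km — the smallest possible combined total.

There are 2^5 − 1 = 31 ways to divide the 6 stops into two non-empty groups. For each, the best each vehicle can do is its own shortest tour through its group:
  {Grove} + {Elm, Juniper, Denton, Hadley, Quarry}: 56 + 83 = 139
  {Elm} + {Grove, Juniper, Denton, Hadley, Quarry}: 14 + 112 = 126
  {Grove, Elm} + {Juniper, Denton, Hadley, Quarry}: 56 + 83 = 139
  {Juniper} + {Grove, Elm, Denton, Hadley, Quarry}: 36 + 92 = 128
  {Grove, Juniper} + {Elm, Denton, Hadley, Quarry}: 82 + 67 = 149
  {Elm, Juniper} + {Grove, Denton, Hadley, Quarry}: 47 + 92 = 139
  … (31 splits in total)
Best: vehicle 1 Spruce → Elm → Spruce = 14; vehicle 2 Spruce → Juniper → Quarry → Denton → Grove → Hadley → Spruce = 112; combined 126.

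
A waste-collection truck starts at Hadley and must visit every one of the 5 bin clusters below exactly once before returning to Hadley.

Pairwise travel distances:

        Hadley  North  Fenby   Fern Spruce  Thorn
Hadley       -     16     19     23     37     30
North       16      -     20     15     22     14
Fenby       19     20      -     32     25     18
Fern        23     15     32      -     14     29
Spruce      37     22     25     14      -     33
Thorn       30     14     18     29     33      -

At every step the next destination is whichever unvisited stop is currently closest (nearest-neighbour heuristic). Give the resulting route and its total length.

Hadley → [North:16 / Fenby:19 / Fern:23 / Thorn:30 / Spruce:37] → North (16)
North → [Thorn:14 / Fern:15 / Fenby:20 / Spruce:22] → Thorn (14)
Thorn → [Fenby:18 / Fern:29 / Spruce:33] → Fenby (18)
Fenby → [Spruce:25 / Fern:32] → Spruce (25)
Spruce → [Fern:14] → Fern (14)
Return Fern→Hadley: 23.
Total = 16 + 14 + 18 + 25 + 14 + 23 = 110.

110 along Hadley → North → Thorn → Fenby → Spruce → Fern → Hadley.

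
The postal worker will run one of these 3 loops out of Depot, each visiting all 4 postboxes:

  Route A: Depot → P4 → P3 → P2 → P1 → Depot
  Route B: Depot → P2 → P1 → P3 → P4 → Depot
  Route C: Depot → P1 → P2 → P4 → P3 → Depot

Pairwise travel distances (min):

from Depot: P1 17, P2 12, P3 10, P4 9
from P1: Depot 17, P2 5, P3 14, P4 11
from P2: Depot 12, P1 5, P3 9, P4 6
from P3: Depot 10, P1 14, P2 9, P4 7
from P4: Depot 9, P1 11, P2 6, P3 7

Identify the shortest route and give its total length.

Shortest is Route C, total 45 min.

Route A: 9 + 7 + 9 + 5 + 17 = 47
Route B: 12 + 5 + 14 + 7 + 9 = 47
Route C: 17 + 5 + 6 + 7 + 10 = 45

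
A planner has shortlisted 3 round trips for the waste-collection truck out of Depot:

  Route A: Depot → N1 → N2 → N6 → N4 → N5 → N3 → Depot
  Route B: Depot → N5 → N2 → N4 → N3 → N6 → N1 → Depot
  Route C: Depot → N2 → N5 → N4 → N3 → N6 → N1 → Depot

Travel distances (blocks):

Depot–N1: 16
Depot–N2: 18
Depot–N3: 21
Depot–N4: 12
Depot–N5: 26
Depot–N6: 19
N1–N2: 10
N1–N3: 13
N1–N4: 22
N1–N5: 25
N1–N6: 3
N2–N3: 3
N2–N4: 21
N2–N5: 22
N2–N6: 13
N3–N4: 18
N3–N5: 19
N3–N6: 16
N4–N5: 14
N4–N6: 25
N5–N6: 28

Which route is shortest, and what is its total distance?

Route A: 16 + 10 + 13 + 25 + 14 + 19 + 21 = 118
Route B: 26 + 22 + 21 + 18 + 16 + 3 + 16 = 122
Route C: 18 + 22 + 14 + 18 + 16 + 3 + 16 = 107

107 blocks — Route C is the shortest.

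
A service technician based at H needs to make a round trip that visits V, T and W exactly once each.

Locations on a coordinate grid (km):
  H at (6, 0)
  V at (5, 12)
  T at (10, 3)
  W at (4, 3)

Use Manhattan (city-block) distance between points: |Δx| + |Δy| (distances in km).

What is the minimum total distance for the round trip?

There are 3 distinct closed tours to check (reversals are equivalent).
H → V → T → W → H: 13+14+6+5 = 38
H → V → W → T → H: 13+10+6+7 = 36
H → T → V → W → H: 7+14+10+5 = 36
The minimum is 36.
One optimal route: H → V → W → T → H (or its reverse).

Shortest round trip = 36 km.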